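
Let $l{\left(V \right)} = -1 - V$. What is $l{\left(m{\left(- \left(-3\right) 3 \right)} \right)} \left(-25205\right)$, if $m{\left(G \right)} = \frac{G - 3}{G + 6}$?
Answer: $35287$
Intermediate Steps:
$m{\left(G \right)} = \frac{-3 + G}{6 + G}$
$l{\left(m{\left(- \left(-3\right) 3 \right)} \right)} \left(-25205\right) = \left(-1 - \frac{-3 - \left(-3\right) 3}{6 - \left(-3\right) 3}\right) \left(-25205\right) = \left(-1 - \frac{-3 - -9}{6 - -9}\right) \left(-25205\right) = \left(-1 - \frac{-3 + 9}{6 + 9}\right) \left(-25205\right) = \left(-1 - \frac{1}{15} \cdot 6\right) \left(-25205\right) = \left(-1 - \frac{2}{5}\right) \left(-25205\right) = \left(- \frac{7}{5}\right) \left(-25205\right) = 35287$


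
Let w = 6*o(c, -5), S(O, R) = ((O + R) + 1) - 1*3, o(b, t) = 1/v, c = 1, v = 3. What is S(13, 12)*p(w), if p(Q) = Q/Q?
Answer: 23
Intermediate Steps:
o(b, t) = 1/3
S(O, R) = -2 + O + R (S(O, R) = (1 + O + R) - 3 = -2 + O + R)
w = 2 (w = 6*(1/3) = 2)
p(Q) = 1
S(13, 12)*p(w) = (-2 + 13 + 12)*1 = 23*1 = 23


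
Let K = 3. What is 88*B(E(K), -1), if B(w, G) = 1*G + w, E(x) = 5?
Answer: 352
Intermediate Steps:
B(w, G) = G + w
88*B(E(K), -1) = 88*(-1 + 5) = 88*4 = 352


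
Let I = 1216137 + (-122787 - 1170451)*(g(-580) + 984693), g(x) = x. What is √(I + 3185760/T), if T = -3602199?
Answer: 3*I*√203879422548676971288237/1200733 ≈ 1.1281e+6*I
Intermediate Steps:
I = -1272691111757 (I = 1216137 + (-122787 - 1170451)*(-580 + 984693) = 1216137 - 1293238*984113 = 1216137 - 1272692327894 = -1272691111757)
√(I + 3185760/T) = √(-1272691111757 + 3185760/(-3602199)) = √(-1272691111757 + 3185760*(-1/3602199)) = √(-1272691111757 - 1061920/1200733) = √(-1528162216694379801/1200733) = 3*I*√203879422548676971288237/1200733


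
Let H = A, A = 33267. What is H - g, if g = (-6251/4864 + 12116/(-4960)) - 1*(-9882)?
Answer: 928064723/39680 ≈ 23389.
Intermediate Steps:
H = 33267
g = 391969837/39680 (g = (-6251*1/4864 + 12116*(-1/4960)) + 9882 = (-329/256 - 3029/1240) + 9882 = -147923/39680 + 9882 = 391969837/39680 ≈ 9878.3)
H - g = 33267 - 1*391969837/39680 = 33267 - 391969837/39680 = 928064723/39680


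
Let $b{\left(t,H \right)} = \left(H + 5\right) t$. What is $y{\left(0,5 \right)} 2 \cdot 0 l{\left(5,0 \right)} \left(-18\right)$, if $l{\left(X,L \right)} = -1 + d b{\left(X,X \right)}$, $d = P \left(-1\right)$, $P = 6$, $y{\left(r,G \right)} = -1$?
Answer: $0$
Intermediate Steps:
$d = -6$ ($d = 6 \left(-1\right) = -6$)
$b{\left(t,H \right)} = t \left(5 + H\right)$ ($b{\left(t,H \right)} = \left(5 + H\right) t = t \left(5 + H\right)$)
$l{\left(X,L \right)} = -1 - 6 X \left(5 + X\right)$
$y{\left(0,5 \right)} 2 \cdot 0 l{\left(5,0 \right)} \left(-18\right) = \left(-1\right) 2 \cdot 0 \left(-1 - 30 \left(5 + 5\right)\right) \left(-18\right) = \left(-2\right) 0 \left(-1 - 30 \cdot 10\right) \left(-18\right) = 0 \left(-1 - 300\right) \left(-18\right) = 0 \left(-301\right) \left(-18\right) = 0 \left(-18\right) = 0$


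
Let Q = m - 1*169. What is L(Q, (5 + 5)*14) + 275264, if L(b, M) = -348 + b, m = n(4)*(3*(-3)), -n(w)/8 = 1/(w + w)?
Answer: 274756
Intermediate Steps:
n(w) = -4/w (n(w) = -8/(w + w) = -8*1/(2*w) = -4/w)
m = 9 (m = (-4/4)*(3*(-3)) = -4*1/4*(-9) = -1*(-9) = 9)
Q = -160 (Q = 9 - 1*169 = 9 - 169 = -160)
L(Q, (5 + 5)*14) + 275264 = (-348 - 160) + 275264 = -508 + 275264 = 274756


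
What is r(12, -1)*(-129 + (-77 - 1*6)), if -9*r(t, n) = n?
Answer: -212/9 ≈ -23.556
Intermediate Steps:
r(t, n) = -n/9
r(12, -1)*(-129 + (-77 - 1*6)) = (-⅑*(-1))*(-129 + (-77 - 1*6)) = (-129 + (-77 - 6))/9 = (-129 - 83)/9 = (⅑)*(-212) = -212/9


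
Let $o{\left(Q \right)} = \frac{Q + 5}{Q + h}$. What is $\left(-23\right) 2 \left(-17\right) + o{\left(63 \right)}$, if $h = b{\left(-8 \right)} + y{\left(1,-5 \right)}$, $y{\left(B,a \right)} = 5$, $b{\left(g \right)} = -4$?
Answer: $\frac{12529}{16} \approx 783.06$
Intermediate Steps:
$h = 1$ ($h = -4 + 5 = 1$)
$o{\left(Q \right)} = \frac{5 + Q}{1 + Q}$ ($o{\left(Q \right)} = \frac{Q + 5}{Q + 1} = \frac{5 + Q}{1 + Q}$)
$\left(-23\right) 2 \left(-17\right) + o{\left(63 \right)} = \left(-23\right) 2 \left(-17\right) + \frac{5 + 63}{1 + 63} = \left(-46\right) \left(-17\right) + \frac{1}{64} \cdot 68 = 782 + \frac{1}{64} \cdot 68 = 782 + \frac{17}{16} = \frac{12529}{16}$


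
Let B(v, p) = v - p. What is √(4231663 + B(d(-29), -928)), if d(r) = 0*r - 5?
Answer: √4232586 ≈ 2057.3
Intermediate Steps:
d(r) = -5 (d(r) = 0 - 5 = -5)
√(4231663 + B(d(-29), -928)) = √(4231663 + (-5 - 1*(-928))) = √(4231663 + (-5 + 928)) = √(4231663 + 923) = √4232586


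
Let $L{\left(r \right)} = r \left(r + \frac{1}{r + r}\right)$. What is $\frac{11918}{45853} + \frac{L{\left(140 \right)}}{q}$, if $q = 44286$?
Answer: $\frac{951028183}{1353763972} \approx 0.70251$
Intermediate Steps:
$L{\left(r \right)} = r \left(r + \frac{1}{2 r}\right)$
$\frac{11918}{45853} + \frac{L{\left(140 \right)}}{q} = \frac{11918}{45853} + \frac{\frac{1}{2} + 140^{2}}{44286} = 11918 \cdot \frac{1}{45853} + \left(\frac{1}{2} + 19600\right) \frac{1}{44286} = \frac{11918}{45853} + \frac{39201}{2} \cdot \frac{1}{44286} = \frac{11918}{45853} + \frac{13067}{29524} = \frac{951028183}{1353763972}$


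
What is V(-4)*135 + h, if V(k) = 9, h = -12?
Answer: 1203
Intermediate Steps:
V(-4)*135 + h = 9*135 - 12 = 1215 - 12 = 1203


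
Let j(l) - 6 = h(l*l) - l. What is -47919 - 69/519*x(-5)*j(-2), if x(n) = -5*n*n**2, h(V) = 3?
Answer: -8448112/173 ≈ -48833.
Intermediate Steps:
j(l) = 9 - l (j(l) = 6 + (3 - l) = 9 - l)
x(n) = -5*n**3
-47919 - 69/519*x(-5)*j(-2) = -47919 - 69/519*(-5*(-5)**3)*(9 - 1*(-2)) = -47919 - 69*(1/519)*(-5*(-125))*(9 + 2) = -47919 - 23*625*11/173 = -47919 - 23*6875/173 = -47919 - 1*158125/173 = -47919 - 158125/173 = -8448112/173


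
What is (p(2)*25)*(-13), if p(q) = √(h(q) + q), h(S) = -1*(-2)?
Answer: -650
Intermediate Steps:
h(S) = 2
p(q) = √(2 + q)
(p(2)*25)*(-13) = (√(2 + 2)*25)*(-13) = (√4*25)*(-13) = (2*25)*(-13) = 50*(-13) = -650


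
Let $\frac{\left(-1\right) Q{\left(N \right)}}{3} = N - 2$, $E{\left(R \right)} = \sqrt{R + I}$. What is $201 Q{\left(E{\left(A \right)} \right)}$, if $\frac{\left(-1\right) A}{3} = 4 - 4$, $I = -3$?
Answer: $1206 - 603 i \sqrt{3} \approx 1206.0 - 1044.4 i$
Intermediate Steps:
$A = 0$ ($A = - 3 \left(4 - 4\right) = \left(-3\right) 0 = 0$)
$E{\left(R \right)} = \sqrt{-3 + R}$ ($E{\left(R \right)} = \sqrt{R - 3} = \sqrt{-3 + R}$)
$Q{\left(N \right)} = 6 - 3 N$ ($Q{\left(N \right)} = - 3 \left(N - 2\right) = - 3 \left(-2 + N\right) = 6 - 3 N$)
$201 Q{\left(E{\left(A \right)} \right)} = 201 \left(6 - 3 \sqrt{-3 + 0}\right) = 201 \left(6 - 3 \sqrt{-3}\right) = 201 \left(6 - 3 i \sqrt{3}\right) = 1206 - 603 i \sqrt{3}$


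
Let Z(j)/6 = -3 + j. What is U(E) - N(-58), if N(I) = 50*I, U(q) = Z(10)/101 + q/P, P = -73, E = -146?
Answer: 293144/101 ≈ 2902.4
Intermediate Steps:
Z(j) = -18 + 6*j (Z(j) = 6*(-3 + j) = -18 + 6*j)
U(q) = 42/101 - q/73 (U(q) = (-18 + 6*10)/101 + q/(-73) = (-18 + 60)*(1/101) + q*(-1/73) = 42*(1/101) - q/73 = 42/101 - q/73)
U(E) - N(-58) = (42/101 - 1/73*(-146)) - 50*(-58) = (42/101 + 2) - 1*(-2900) = 244/101 + 2900 = 293144/101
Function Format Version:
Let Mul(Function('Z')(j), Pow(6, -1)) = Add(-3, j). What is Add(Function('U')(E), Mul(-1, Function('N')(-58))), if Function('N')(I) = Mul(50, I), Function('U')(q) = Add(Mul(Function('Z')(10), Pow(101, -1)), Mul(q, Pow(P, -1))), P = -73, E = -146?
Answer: Rational(293144, 101) ≈ 2902.4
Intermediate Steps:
Function('Z')(j) = Add(-18, Mul(6, j)) (Function('Z')(j) = Mul(6, Add(-3, j)) = Add(-18, Mul(6, j)))
Function('U')(q) = Add(Rational(42, 101), Mul(Rational(-1, 73), q)) (Function('U')(q) = Add(Mul(Add(-18, Mul(6, 10)), Pow(101, -1)), Mul(q, Pow(-73, -1))) = Add(Mul(Add(-18, 60), Rational(1, 101)), Mul(q, Rational(-1, 73))) = Add(Mul(42, Rational(1, 101)), Mul(Rational(-1, 73), q)) = Add(Rational(42, 101), Mul(Rational(-1, 73), q)))
Add(Function('U')(E), Mul(-1, Function('N')(-58))) = Add(Add(Rational(42, 101), Mul(Rational(-1, 73), -146)), Mul(-1, Mul(50, -58))) = Add(Add(Rational(42, 101), 2), Mul(-1, -2900)) = Add(Rational(244, 101), 2900) = Rational(293144, 101)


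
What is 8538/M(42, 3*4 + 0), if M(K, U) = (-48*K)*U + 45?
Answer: -2846/8049 ≈ -0.35358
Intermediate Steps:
M(K, U) = 45 - 48*K*U (M(K, U) = -48*K*U + 45 = 45 - 48*K*U)
8538/M(42, 3*4 + 0) = 8538/(45 - 48*42*(3*4 + 0)) = 8538/(45 - 48*42*(12 + 0)) = 8538/(45 - 48*42*12) = 8538/(45 - 24192) = 8538/(-24147) = 8538*(-1/24147) = -2846/8049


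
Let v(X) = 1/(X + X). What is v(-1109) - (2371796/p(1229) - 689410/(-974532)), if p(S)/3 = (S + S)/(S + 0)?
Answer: -106805721648841/270188997 ≈ -3.9530e+5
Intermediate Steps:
v(X) = 1/(2*X)
p(S) = 6 (p(S) = 3*((S + S)/(S + 0)) = 3*((2*S)/S) = 3*2 = 6)
v(-1109) - (2371796/p(1229) - 689410/(-974532)) = (1/2)/(-1109) - (2371796/6 - 689410/(-974532)) = (1/2)*(-1/1109) - (2371796*(1/6) - 689410*(-1/974532)) = -1/2218 - (1185898/3 + 344705/487266) = -1/2218 - 1*192616269661/487266 = -1/2218 - 192616269661/487266 = -106805721648841/270188997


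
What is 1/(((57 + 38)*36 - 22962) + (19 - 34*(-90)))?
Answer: -1/16463 ≈ -6.0742e-5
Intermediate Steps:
1/(((57 + 38)*36 - 22962) + (19 - 34*(-90))) = 1/((95*36 - 22962) + (19 + 3060)) = 1/((3420 - 22962) + 3079) = 1/(-19542 + 3079) = 1/(-16463) = -1/16463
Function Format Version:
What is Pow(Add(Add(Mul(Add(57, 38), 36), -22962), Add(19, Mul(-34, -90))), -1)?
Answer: Rational(-1, 16463) ≈ -6.0742e-5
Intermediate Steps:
Pow(Add(Add(Mul(Add(57, 38), 36), -22962), Add(19, Mul(-34, -90))), -1) = Pow(Add(Add(Mul(95, 36), -22962), Add(19, 3060)), -1) = Pow(Add(Add(3420, -22962), 3079), -1) = Pow(Add(-19542, 3079), -1) = Pow(-16463, -1) = Rational(-1, 16463)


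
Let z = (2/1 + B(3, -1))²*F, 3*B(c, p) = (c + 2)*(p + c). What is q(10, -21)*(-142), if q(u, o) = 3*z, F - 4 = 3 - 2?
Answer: -181760/3 ≈ -60587.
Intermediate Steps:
B(c, p) = (2 + c)*(c + p)/3 (B(c, p) = ((c + 2)*(p + c))/3 = ((2 + c)*(c + p))/3 = (2 + c)*(c + p)/3)
F = 5 (F = 4 + (3 - 2) = 4 + 1 = 5)
z = 1280/9 (z = (2/1 + ((⅓)*3² + (⅔)*3 + (⅔)*(-1) + (⅓)*3*(-1)))²*5 = (2*1 + ((⅓)*9 + 2 - ⅔ - 1))²*5 = (2 + (3 + 2 - ⅔ - 1))²*5 = (2 + 10/3)²*5 = (16/3)²*5 = (256/9)*5 = 1280/9 ≈ 142.22)
q(u, o) = 1280/3 (q(u, o) = 3*(1280/9) = 1280/3)
q(10, -21)*(-142) = (1280/3)*(-142) = -181760/3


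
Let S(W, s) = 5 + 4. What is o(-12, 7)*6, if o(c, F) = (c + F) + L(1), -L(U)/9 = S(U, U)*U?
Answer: -516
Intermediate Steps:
S(W, s) = 9
L(U) = -81*U
o(c, F) = -81 + F + c (o(c, F) = (c + F) - 81*1 = (F + c) - 81 = -81 + F + c)
o(-12, 7)*6 = (-81 + 7 - 12)*6 = -86*6 = -516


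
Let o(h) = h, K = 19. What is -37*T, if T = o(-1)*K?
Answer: 703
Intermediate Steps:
T = -19 (T = -1*19 = -19)
-37*T = -37*(-19) = 703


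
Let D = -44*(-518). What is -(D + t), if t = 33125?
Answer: -55917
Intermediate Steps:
D = 22792
-(D + t) = -(22792 + 33125) = -1*55917 = -55917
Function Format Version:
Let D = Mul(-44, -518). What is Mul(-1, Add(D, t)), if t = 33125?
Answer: -55917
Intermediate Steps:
D = 22792
Mul(-1, Add(D, t)) = Mul(-1, Add(22792, 33125)) = Mul(-1, 55917) = -55917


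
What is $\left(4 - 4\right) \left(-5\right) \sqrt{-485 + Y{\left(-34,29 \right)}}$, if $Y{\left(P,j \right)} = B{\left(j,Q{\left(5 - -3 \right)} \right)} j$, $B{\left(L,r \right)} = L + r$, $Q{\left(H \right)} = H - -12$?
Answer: $0$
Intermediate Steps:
$Q{\left(H \right)} = 12 + H$ ($Q{\left(H \right)} = H + 12 = 12 + H$)
$Y{\left(P,j \right)} = j \left(20 + j\right)$ ($Y{\left(P,j \right)} = \left(j + \left(12 + \left(5 - -3\right)\right)\right) j = \left(j + \left(12 + \left(5 + 3\right)\right)\right) j = \left(j + \left(12 + 8\right)\right) j = \left(j + 20\right) j = \left(20 + j\right) j = j \left(20 + j\right)$)
$\left(4 - 4\right) \left(-5\right) \sqrt{-485 + Y{\left(-34,29 \right)}} = \left(4 - 4\right) \left(-5\right) \sqrt{-485 + 29 \left(20 + 29\right)} = 0 \left(-5\right) \sqrt{-485 + 29 \cdot 49} = 0 \sqrt{-485 + 1421} = 0 \sqrt{936} = 0 \cdot 6 \sqrt{26} = 0$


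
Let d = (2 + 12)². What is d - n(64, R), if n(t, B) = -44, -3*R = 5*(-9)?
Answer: 240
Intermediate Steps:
R = 15 (R = -5*(-9)/3 = -⅓*(-45) = 15)
d = 196 (d = 14² = 196)
d - n(64, R) = 196 - 1*(-44) = 196 + 44 = 240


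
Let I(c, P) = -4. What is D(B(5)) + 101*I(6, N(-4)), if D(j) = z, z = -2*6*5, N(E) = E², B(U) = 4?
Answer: -464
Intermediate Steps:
z = -60 (z = -12*5 = -60)
D(j) = -60
D(B(5)) + 101*I(6, N(-4)) = -60 + 101*(-4) = -60 - 404 = -464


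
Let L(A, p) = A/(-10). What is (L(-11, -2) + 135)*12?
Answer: 8166/5 ≈ 1633.2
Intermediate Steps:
L(A, p) = -A/10 (L(A, p) = A*(-⅒) = -A/10)
(L(-11, -2) + 135)*12 = (-⅒*(-11) + 135)*12 = (11/10 + 135)*12 = (1361/10)*12 = 8166/5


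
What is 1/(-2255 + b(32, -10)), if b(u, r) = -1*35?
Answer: -1/2290 ≈ -0.00043668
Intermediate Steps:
b(u, r) = -35
1/(-2255 + b(32, -10)) = 1/(-2255 - 35) = 1/(-2290) = -1/2290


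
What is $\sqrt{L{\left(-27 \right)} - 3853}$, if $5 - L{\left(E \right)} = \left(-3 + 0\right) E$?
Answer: $i \sqrt{3929} \approx 62.682 i$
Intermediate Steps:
$L{\left(E \right)} = 5 + 3 E$ ($L{\left(E \right)} = 5 - \left(-3 + 0\right) E = 5 - - 3 E = 5 + 3 E$)
$\sqrt{L{\left(-27 \right)} - 3853} = \sqrt{\left(5 + 3 \left(-27\right)\right) - 3853} = \sqrt{\left(5 - 81\right) - 3853} = \sqrt{-76 - 3853} = \sqrt{-3929} = i \sqrt{3929}$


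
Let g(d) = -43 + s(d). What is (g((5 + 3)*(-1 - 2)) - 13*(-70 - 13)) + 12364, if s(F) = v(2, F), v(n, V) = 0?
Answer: 13400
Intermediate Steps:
s(F) = 0
g(d) = -43 (g(d) = -43 + 0 = -43)
(g((5 + 3)*(-1 - 2)) - 13*(-70 - 13)) + 12364 = (-43 - 13*(-70 - 13)) + 12364 = (-43 - 13*(-83)) + 12364 = (-43 + 1079) + 12364 = 1036 + 12364 = 13400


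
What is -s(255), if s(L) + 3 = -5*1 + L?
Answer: -247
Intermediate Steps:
s(L) = -8 + L (s(L) = -3 + (-5*1 + L) = -3 + (-5 + L) = -8 + L)
-s(255) = -(-8 + 255) = -1*247 = -247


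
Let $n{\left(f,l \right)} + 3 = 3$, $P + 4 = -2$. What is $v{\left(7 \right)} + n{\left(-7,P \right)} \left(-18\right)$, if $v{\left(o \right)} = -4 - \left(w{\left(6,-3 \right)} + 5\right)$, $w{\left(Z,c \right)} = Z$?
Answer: $-15$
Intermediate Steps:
$P = -6$ ($P = -4 - 2 = -6$)
$n{\left(f,l \right)} = 0$ ($n{\left(f,l \right)} = -3 + 3 = 0$)
$v{\left(o \right)} = -15$ ($v{\left(o \right)} = -4 - \left(6 + 5\right) = -4 - 11 = -15$)
$v{\left(7 \right)} + n{\left(-7,P \right)} \left(-18\right) = -15 + 0 \left(-18\right) = -15 + 0 = -15$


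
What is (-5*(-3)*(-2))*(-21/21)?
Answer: 30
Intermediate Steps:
(-5*(-3)*(-2))*(-21/21) = (15*(-2))*(-21*1/21) = -30*(-1) = 30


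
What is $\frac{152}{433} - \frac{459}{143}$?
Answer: $- \frac{177011}{61919} \approx -2.8587$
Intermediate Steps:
$\frac{152}{433} - \frac{459}{143} = - \frac{177011}{61919}$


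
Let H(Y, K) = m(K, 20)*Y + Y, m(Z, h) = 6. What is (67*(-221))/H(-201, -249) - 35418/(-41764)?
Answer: 4986811/438522 ≈ 11.372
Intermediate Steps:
H(Y, K) = 7*Y (H(Y, K) = 6*Y + Y = 7*Y)
(67*(-221))/H(-201, -249) - 35418/(-41764) = (67*(-221))/((7*(-201))) - 35418/(-41764) = -14807/(-1407) - 35418*(-1/41764) = -14807*(-1/1407) + 17709/20882 = 221/21 + 17709/20882 = 4986811/438522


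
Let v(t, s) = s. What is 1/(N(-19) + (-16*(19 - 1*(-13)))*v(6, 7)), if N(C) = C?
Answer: -1/3603 ≈ -0.00027755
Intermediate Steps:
1/(N(-19) + (-16*(19 - 1*(-13)))*v(6, 7)) = 1/(-19 - 16*(19 - 1*(-13))*7) = 1/(-19 - 16*(19 + 13)*7) = 1/(-19 - 16*32*7) = 1/(-19 - 512*7) = 1/(-19 - 3584) = 1/(-3603) = -1/3603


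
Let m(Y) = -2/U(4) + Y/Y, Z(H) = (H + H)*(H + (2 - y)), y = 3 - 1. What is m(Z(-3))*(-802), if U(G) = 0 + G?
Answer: -401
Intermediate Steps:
y = 2
U(G) = G
Z(H) = 2*H² (Z(H) = (H + H)*(H + (2 - 1*2)) = (2*H)*(H + (2 - 2)) = (2*H)*(H + 0) = (2*H)*H = 2*H²)
m(Y) = ½ (m(Y) = -2/4 + Y/Y = -2*¼ + 1 = -½ + 1 = ½)
m(Z(-3))*(-802) = (½)*(-802) = -401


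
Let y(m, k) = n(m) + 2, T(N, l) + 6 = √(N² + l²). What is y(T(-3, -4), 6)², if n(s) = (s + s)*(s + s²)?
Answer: 4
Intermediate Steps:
T(N, l) = -6 + √(N² + l²)
n(s) = 2*s*(s + s²) (n(s) = (2*s)*(s + s²) = 2*s*(s + s²))
y(m, k) = 2 + 2*m²*(1 + m) (y(m, k) = 2*m²*(1 + m) + 2 = 2 + 2*m²*(1 + m))
y(T(-3, -4), 6)² = (2 + 2*(-6 + √((-3)² + (-4)²))²*(1 + (-6 + √((-3)² + (-4)²))))² = (2 + 2*(-6 + √(9 + 16))²*(1 + (-6 + √(9 + 16))))² = (2 + 2*(-6 + √25)²*(1 + (-6 + √25)))² = (2 + 2*(-6 + 5)²*(1 + (-6 + 5)))² = (2 + 2*(-1)²*(1 - 1))² = (2 + 2*1*0)² = (2 + 0)² = 2² = 4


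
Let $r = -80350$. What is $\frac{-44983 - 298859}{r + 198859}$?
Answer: $- \frac{114614}{39503} \approx -2.9014$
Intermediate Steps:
$\frac{-44983 - 298859}{r + 198859} = \frac{-44983 - 298859}{-80350 + 198859} = - \frac{343842}{118509} = \left(-343842\right) \frac{1}{118509} = - \frac{114614}{39503}$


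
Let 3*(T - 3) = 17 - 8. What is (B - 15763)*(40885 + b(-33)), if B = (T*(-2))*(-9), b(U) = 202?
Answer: -643216985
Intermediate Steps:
T = 6 (T = 3 + (17 - 8)/3 = 3 + (⅓)*9 = 3 + 3 = 6)
B = 108 (B = (6*(-2))*(-9) = -12*(-9) = 108)
(B - 15763)*(40885 + b(-33)) = (108 - 15763)*(40885 + 202) = -15655*41087 = -643216985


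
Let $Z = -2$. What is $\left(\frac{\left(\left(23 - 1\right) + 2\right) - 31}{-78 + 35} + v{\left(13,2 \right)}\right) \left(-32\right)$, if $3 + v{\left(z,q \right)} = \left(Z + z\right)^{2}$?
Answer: $- \frac{162592}{43} \approx -3781.2$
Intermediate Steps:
$v{\left(z,q \right)} = -3 + \left(-2 + z\right)^{2}$
$\left(\frac{\left(\left(23 - 1\right) + 2\right) - 31}{-78 + 35} + v{\left(13,2 \right)}\right) \left(-32\right) = \left(\frac{\left(\left(23 - 1\right) + 2\right) - 31}{-78 + 35} - \left(3 - \left(-2 + 13\right)^{2}\right)\right) \left(-32\right) = \left(\frac{\left(22 + 2\right) - 31}{-43} - \left(3 - 11^{2}\right)\right) \left(-32\right) = \left(\left(24 - 31\right) \left(- \frac{1}{43}\right) + \left(-3 + 121\right)\right) \left(-32\right) = \left(\left(-7\right) \left(- \frac{1}{43}\right) + 118\right) \left(-32\right) = \left(\frac{7}{43} + 118\right) \left(-32\right) = \frac{5081}{43} \left(-32\right) = - \frac{162592}{43}$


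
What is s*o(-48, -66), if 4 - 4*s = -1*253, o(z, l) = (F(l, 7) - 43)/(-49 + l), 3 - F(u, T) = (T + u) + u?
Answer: -4369/92 ≈ -47.489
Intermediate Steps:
F(u, T) = 3 - T - 2*u (F(u, T) = 3 - ((T + u) + u) = 3 - (T + 2*u) = 3 + (-T - 2*u) = 3 - T - 2*u)
o(z, l) = (-47 - 2*l)/(-49 + l) (o(z, l) = ((3 - 1*7 - 2*l) - 43)/(-49 + l) = ((3 - 7 - 2*l) - 43)/(-49 + l) = ((-4 - 2*l) - 43)/(-49 + l) = (-47 - 2*l)/(-49 + l))
s = 257/4 (s = 1 - (-1)*253/4 = 1 - ¼*(-253) = 1 + 253/4 = 257/4 ≈ 64.250)
s*o(-48, -66) = 257*((-47 - 2*(-66))/(-49 - 66))/4 = 257*((-47 + 132)/(-115))/4 = 257*(-1/115*85)/4 = (257/4)*(-17/23) = -4369/92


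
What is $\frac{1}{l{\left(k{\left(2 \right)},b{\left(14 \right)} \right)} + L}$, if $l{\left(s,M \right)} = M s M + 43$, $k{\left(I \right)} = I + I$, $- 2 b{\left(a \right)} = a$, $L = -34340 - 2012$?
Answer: $- \frac{1}{36113} \approx -2.7691 \cdot 10^{-5}$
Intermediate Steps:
$L = -36352$ ($L = -34340 - 2012 = -36352$)
$b{\left(a \right)} = - \frac{a}{2}$
$k{\left(I \right)} = 2 I$
$l{\left(s,M \right)} = 43 + s M^{2}$ ($l{\left(s,M \right)} = s M^{2} + 43 = 43 + s M^{2}$)
$\frac{1}{l{\left(k{\left(2 \right)},b{\left(14 \right)} \right)} + L} = \frac{1}{\left(43 + 2 \cdot 2 \left(\left(- \frac{1}{2}\right) 14\right)^{2}\right) - 36352} = \frac{1}{\left(43 + 4 \left(-7\right)^{2}\right) - 36352} = \frac{1}{\left(43 + 4 \cdot 49\right) - 36352} = \frac{1}{\left(43 + 196\right) - 36352} = \frac{1}{239 - 36352} = \frac{1}{-36113} = - \frac{1}{36113}$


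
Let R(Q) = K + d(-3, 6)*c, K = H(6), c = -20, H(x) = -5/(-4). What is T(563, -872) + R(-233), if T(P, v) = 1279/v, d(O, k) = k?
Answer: -104829/872 ≈ -120.22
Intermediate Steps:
H(x) = 5/4 (H(x) = -5*(-¼) = 5/4)
K = 5/4 ≈ 1.2500
R(Q) = -475/4 (R(Q) = 5/4 + 6*(-20) = 5/4 - 120 = -475/4)
T(563, -872) + R(-233) = 1279/(-872) - 475/4 = 1279*(-1/872) - 475/4 = -1279/872 - 475/4 = -104829/872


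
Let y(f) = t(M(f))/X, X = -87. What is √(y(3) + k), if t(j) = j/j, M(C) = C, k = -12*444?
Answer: I*√40327719/87 ≈ 72.993*I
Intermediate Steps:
k = -5328
t(j) = 1
y(f) = -1/87 (y(f) = 1/(-87) = 1*(-1/87) = -1/87)
√(y(3) + k) = √(-1/87 - 5328) = √(-463537/87) = I*√40327719/87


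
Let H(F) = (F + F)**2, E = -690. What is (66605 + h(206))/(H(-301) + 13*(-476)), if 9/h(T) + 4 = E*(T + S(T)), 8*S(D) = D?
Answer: 21301810897/113926069768 ≈ 0.18698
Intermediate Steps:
S(D) = D/8
H(F) = 4*F**2 (H(F) = (2*F)**2 = 4*F**2)
h(T) = 9/(-4 - 3105*T/4) (h(T) = 9/(-4 - 690*(T + T/8)) = 9/(-4 - 3105*T/4))
(66605 + h(206))/(H(-301) + 13*(-476)) = (66605 - 36/(16 + 3105*206))/(4*(-301)**2 + 13*(-476)) = (66605 - 36/(16 + 639630))/(4*90601 - 6188) = (66605 - 36/639646)/(362404 - 6188) = (66605 - 36*1/639646)/356216 = (66605 - 18/319823)*(1/356216) = (21301810897/319823)*(1/356216) = 21301810897/113926069768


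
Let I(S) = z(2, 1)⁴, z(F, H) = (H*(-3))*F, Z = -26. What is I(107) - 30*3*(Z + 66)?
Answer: -2304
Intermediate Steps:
z(F, H) = -3*F*H (z(F, H) = (-3*H)*F = -3*F*H)
I(S) = 1296 (I(S) = (-3*2*1)⁴ = (-6)⁴ = 1296)
I(107) - 30*3*(Z + 66) = 1296 - 30*3*(-26 + 66) = 1296 - 90*40 = 1296 - 1*3600 = 1296 - 3600 = -2304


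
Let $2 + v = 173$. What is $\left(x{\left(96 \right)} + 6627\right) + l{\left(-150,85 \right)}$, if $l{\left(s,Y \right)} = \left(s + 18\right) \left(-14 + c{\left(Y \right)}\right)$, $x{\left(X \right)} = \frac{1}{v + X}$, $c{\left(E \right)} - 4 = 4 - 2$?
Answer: $\frac{2051362}{267} \approx 7683.0$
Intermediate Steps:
$v = 171$ ($v = -2 + 173 = 171$)
$c{\left(E \right)} = 6$ ($c{\left(E \right)} = 4 + \left(4 - 2\right) = 4 + 2 = 6$)
$x{\left(X \right)} = \frac{1}{171 + X}$
$l{\left(s,Y \right)} = -144 - 8 s$ ($l{\left(s,Y \right)} = \left(s + 18\right) \left(-14 + 6\right) = \left(18 + s\right) \left(-8\right) = -144 - 8 s$)
$\left(x{\left(96 \right)} + 6627\right) + l{\left(-150,85 \right)} = \left(\frac{1}{171 + 96} + 6627\right) - -1056 = \left(\frac{1}{267} + 6627\right) + \left(-144 + 1200\right) = \left(\frac{1}{267} + 6627\right) + 1056 = \frac{1769410}{267} + 1056 = \frac{2051362}{267}$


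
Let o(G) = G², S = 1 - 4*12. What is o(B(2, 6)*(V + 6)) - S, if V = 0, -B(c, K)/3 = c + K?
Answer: 20783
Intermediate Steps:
B(c, K) = -3*K - 3*c (B(c, K) = -3*(c + K) = -3*(K + c) = -3*K - 3*c)
S = -47 (S = 1 - 48 = -47)
o(B(2, 6)*(V + 6)) - S = ((-3*6 - 3*2)*(0 + 6))² - 1*(-47) = ((-18 - 6)*6)² + 47 = (-24*6)² + 47 = (-144)² + 47 = 20736 + 47 = 20783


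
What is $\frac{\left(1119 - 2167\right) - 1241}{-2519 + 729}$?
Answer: $\frac{2289}{1790} \approx 1.2788$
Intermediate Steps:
$\frac{\left(1119 - 2167\right) - 1241}{-2519 + 729} = \frac{\left(1119 - 2167\right) - 1241}{-1790} = \left(-1048 - 1241\right) \left(- \frac{1}{1790}\right) = \left(-2289\right) \left(- \frac{1}{1790}\right) = \frac{2289}{1790}$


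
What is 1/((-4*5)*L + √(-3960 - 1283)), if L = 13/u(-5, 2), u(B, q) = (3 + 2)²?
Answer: -260/133779 - 175*I*√107/133779 ≈ -0.0019435 - 0.013531*I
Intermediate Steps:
u(B, q) = 25 (u(B, q) = 5² = 25)
L = 13/25 ≈ 0.52000
1/((-4*5)*L + √(-3960 - 1283)) = 1/(-4*5*(13/25) + √(-3960 - 1283)) = 1/(-20*13/25 + √(-5243)) = 1/(-52/5 + 7*I*√107)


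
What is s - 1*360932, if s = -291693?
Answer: -652625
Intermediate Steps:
s - 1*360932 = -291693 - 1*360932 = -291693 - 360932 = -652625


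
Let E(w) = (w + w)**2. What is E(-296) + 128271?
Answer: 478735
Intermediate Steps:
E(w) = 4*w**2 (E(w) = (2*w)**2 = 4*w**2)
E(-296) + 128271 = 4*(-296)**2 + 128271 = 4*87616 + 128271 = 350464 + 128271 = 478735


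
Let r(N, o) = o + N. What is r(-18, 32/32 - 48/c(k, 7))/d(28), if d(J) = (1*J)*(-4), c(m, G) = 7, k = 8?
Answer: 167/784 ≈ 0.21301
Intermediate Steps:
r(N, o) = N + o
d(J) = -4*J (d(J) = J*(-4) = -4*J)
r(-18, 32/32 - 48/c(k, 7))/d(28) = (-18 + (32/32 - 48/7))/((-4*28)) = (-18 + (32*(1/32) - 48*⅐))/(-112) = (-18 + (1 - 48/7))*(-1/112) = (-18 - 41/7)*(-1/112) = -167/7*(-1/112) = 167/784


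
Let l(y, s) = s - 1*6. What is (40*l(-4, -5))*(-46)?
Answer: 20240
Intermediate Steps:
l(y, s) = -6 + s (l(y, s) = s - 6 = -6 + s)
(40*l(-4, -5))*(-46) = (40*(-6 - 5))*(-46) = (40*(-11))*(-46) = -440*(-46) = 20240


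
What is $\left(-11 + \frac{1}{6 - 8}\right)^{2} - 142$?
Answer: $- \frac{39}{4} \approx -9.75$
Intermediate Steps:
$\left(-11 + \frac{1}{6 - 8}\right)^{2} - 142 = \left(-11 + \frac{1}{-2}\right)^{2} - 142 = \left(-11 - \frac{1}{2}\right)^{2} - 142 = \left(- \frac{23}{2}\right)^{2} - 142 = \frac{529}{4} - 142 = - \frac{39}{4}$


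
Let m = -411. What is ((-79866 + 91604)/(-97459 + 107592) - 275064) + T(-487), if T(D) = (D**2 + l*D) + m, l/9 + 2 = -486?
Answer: 21285371272/10133 ≈ 2.1006e+6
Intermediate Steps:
l = -4392 (l = -18 + 9*(-486) = -18 - 4374 = -4392)
T(D) = -411 + D**2 - 4392*D (T(D) = (D**2 - 4392*D) - 411 = -411 + D**2 - 4392*D)
((-79866 + 91604)/(-97459 + 107592) - 275064) + T(-487) = ((-79866 + 91604)/(-97459 + 107592) - 275064) + (-411 + (-487)**2 - 4392*(-487)) = (11738/10133 - 275064) + (-411 + 237169 + 2138904) = (11738*(1/10133) - 275064) + 2375662 = (11738/10133 - 275064) + 2375662 = -2787211774/10133 + 2375662 = 21285371272/10133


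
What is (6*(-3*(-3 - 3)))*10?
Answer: 1080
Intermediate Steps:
(6*(-3*(-3 - 3)))*10 = (6*(-3*(-6)))*10 = (6*18)*10 = 108*10 = 1080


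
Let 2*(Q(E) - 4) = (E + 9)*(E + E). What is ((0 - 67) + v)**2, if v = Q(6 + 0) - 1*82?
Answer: 3025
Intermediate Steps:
Q(E) = 4 + E*(9 + E) (Q(E) = 4 + ((E + 9)*(E + E))/2 = 4 + ((9 + E)*(2*E))/2 = 4 + (2*E*(9 + E))/2 = 4 + E*(9 + E))
v = 12 (v = (4 + (6 + 0)**2 + 9*(6 + 0)) - 1*82 = (4 + 6**2 + 9*6) - 82 = (4 + 36 + 54) - 82 = 94 - 82 = 12)
((0 - 67) + v)**2 = ((0 - 67) + 12)**2 = (-67 + 12)**2 = (-55)**2 = 3025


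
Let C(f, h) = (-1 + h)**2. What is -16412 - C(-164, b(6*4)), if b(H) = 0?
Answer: -16413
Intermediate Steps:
-16412 - C(-164, b(6*4)) = -16412 - (-1 + 0)**2 = -16412 - 1*(-1)**2 = -16412 - 1*1 = -16412 - 1 = -16413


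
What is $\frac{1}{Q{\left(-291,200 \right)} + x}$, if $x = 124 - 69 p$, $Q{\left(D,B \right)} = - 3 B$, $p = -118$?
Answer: $\frac{1}{7666} \approx 0.00013045$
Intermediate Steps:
$x = 8266$ ($x = 124 - -8142 = 124 + 8142 = 8266$)
$\frac{1}{Q{\left(-291,200 \right)} + x} = \frac{1}{\left(-3\right) 200 + 8266} = \frac{1}{-600 + 8266} = \frac{1}{7666}$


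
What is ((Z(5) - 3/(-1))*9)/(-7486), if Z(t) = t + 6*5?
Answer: -9/197 ≈ -0.045685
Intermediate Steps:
Z(t) = 30 + t (Z(t) = t + 30 = 30 + t)
((Z(5) - 3/(-1))*9)/(-7486) = (((30 + 5) - 3/(-1))*9)/(-7486) = ((35 - 3*(-1))*9)*(-1/7486) = ((35 + 3)*9)*(-1/7486) = (38*9)*(-1/7486) = 342*(-1/7486) = -9/197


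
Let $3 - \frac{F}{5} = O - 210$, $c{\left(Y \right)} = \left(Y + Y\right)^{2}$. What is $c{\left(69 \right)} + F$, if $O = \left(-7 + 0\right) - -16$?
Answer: $20064$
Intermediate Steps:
$O = 9$ ($O = -7 + 16 = 9$)
$c{\left(Y \right)} = 4 Y^{2}$ ($c{\left(Y \right)} = \left(2 Y\right)^{2} = 4 Y^{2}$)
$F = 1020$ ($F = 15 - 5 \left(9 - 210\right) = 15 - -1005 = 15 + 1005 = 1020$)
$c{\left(69 \right)} + F = 4 \cdot 69^{2} + 1020 = 4 \cdot 4761 + 1020 = 19044 + 1020 = 20064$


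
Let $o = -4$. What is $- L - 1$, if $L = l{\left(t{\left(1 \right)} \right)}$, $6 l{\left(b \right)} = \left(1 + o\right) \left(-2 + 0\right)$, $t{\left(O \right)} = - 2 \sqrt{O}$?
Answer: $-2$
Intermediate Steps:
$l{\left(b \right)} = 1$ ($l{\left(b \right)} = \frac{\left(1 - 4\right) \left(-2 + 0\right)}{6} = \frac{\left(-3\right) \left(-2\right)}{6} = \frac{1}{6} \cdot 6 = 1$)
$L = 1$
$- L - 1 = \left(-1\right) 1 - 1 = -1 - 1 = -2$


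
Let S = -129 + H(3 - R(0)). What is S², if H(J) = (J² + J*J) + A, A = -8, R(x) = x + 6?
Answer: 14161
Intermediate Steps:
R(x) = 6 + x
H(J) = -8 + 2*J² (H(J) = (J² + J*J) - 8 = (J² + J²) - 8 = 2*J² - 8 = -8 + 2*J²)
S = -119 (S = -129 + (-8 + 2*(3 - (6 + 0))²) = -129 + (-8 + 2*(3 - 1*6)²) = -129 + (-8 + 2*(3 - 6)²) = -129 + (-8 + 2*(-3)²) = -129 + (-8 + 2*9) = -129 + (-8 + 18) = -129 + 10 = -119)
S² = (-119)² = 14161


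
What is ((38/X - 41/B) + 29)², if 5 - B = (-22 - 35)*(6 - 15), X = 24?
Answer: 136492489/145161 ≈ 940.28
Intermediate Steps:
B = -508 (B = 5 - (-22 - 35)*(6 - 15) = 5 - (-57)*(-9) = 5 - 1*513 = 5 - 513 = -508)
((38/X - 41/B) + 29)² = ((38/24 - 41/(-508)) + 29)² = ((38*(1/24) - 41*(-1/508)) + 29)² = ((19/12 + 41/508) + 29)² = (634/381 + 29)² = (11683/381)² = 136492489/145161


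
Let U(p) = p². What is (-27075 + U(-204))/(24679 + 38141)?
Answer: 4847/20940 ≈ 0.23147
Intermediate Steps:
(-27075 + U(-204))/(24679 + 38141) = (-27075 + (-204)²)/(24679 + 38141) = (-27075 + 41616)/62820 = 14541*(1/62820) = 4847/20940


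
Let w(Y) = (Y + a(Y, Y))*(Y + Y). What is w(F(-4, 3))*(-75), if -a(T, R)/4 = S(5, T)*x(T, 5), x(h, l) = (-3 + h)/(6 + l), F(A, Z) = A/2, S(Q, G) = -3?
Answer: -24600/11 ≈ -2236.4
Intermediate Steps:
F(A, Z) = A/2 (F(A, Z) = A*(½) = A/2)
x(h, l) = (-3 + h)/(6 + l)
a(T, R) = -36/11 + 12*T/11 (a(T, R) = -(-12)*(-3 + T)/(6 + 5) = -(-12)*(-3 + T)/11 = -(-12)*(-3/11 + T/11) = -4*(9/11 - 3*T/11) = -36/11 + 12*T/11)
w(Y) = 2*Y*(-36/11 + 23*Y/11) (w(Y) = (Y + (-36/11 + 12*Y/11))*(Y + Y) = (-36/11 + 23*Y/11)*(2*Y) = 2*Y*(-36/11 + 23*Y/11))
w(F(-4, 3))*(-75) = (2*((½)*(-4))*(-36 + 23*((½)*(-4)))/11)*(-75) = ((2/11)*(-2)*(-36 + 23*(-2)))*(-75) = ((2/11)*(-2)*(-36 - 46))*(-75) = ((2/11)*(-2)*(-82))*(-75) = (328/11)*(-75) = -24600/11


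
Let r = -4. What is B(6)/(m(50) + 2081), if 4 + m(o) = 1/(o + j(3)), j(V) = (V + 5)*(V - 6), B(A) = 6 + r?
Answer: 52/54003 ≈ 0.00096291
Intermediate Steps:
B(A) = 2 (B(A) = 6 - 4 = 2)
j(V) = (-6 + V)*(5 + V) (j(V) = (5 + V)*(-6 + V) = (-6 + V)*(5 + V))
m(o) = -4 + 1/(-24 + o) (m(o) = -4 + 1/(o + (-30 + 3**2 - 1*3)) = -4 + 1/(o + (-30 + 9 - 3)) = -4 + 1/(o - 24) = -4 + 1/(-24 + o))
B(6)/(m(50) + 2081) = 2/((97 - 4*50)/(-24 + 50) + 2081) = 2/((97 - 200)/26 + 2081) = 2/((1/26)*(-103) + 2081) = 2/(-103/26 + 2081) = 2/(54003/26) = (26/54003)*2 = 52/54003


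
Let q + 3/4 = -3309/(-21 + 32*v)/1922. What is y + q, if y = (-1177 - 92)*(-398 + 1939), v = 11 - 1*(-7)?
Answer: -1390655428621/711140 ≈ -1.9555e+6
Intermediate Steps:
v = 18 (v = 11 + 7 = 18)
y = -1955529 (y = -1269*1541 = -1955529)
q = -535561/711140 (q = -¾ - 3309/(-21 + 32*18)/1922 = -¾ - 3309/(-21 + 576)*(1/1922) = -¾ - 3309/555*(1/1922) = -¾ - 3309*1/555*(1/1922) = -¾ - 1103/185*1/1922 = -¾ - 1103/355570 = -535561/711140 ≈ -0.75310)
y + q = -1955529 - 535561/711140 = -1390655428621/711140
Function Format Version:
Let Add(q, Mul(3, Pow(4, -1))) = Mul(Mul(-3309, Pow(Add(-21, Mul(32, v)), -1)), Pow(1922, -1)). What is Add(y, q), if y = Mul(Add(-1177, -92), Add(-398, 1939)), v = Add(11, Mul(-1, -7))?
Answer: Rational(-1390655428621, 711140) ≈ -1.9555e+6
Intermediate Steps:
v = 18 (v = Add(11, 7) = 18)
y = -1955529 (y = Mul(-1269, 1541) = -1955529)
q = Rational(-535561, 711140) (q = Add(Rational(-3, 4), Mul(Mul(-3309, Pow(Add(-21, Mul(32, 18)), -1)), Pow(1922, -1))) = Add(Rational(-3, 4), Mul(Mul(-3309, Pow(Add(-21, 576), -1)), Rational(1, 1922))) = Add(Rational(-3, 4), Mul(Mul(-3309, Pow(555, -1)), Rational(1, 1922))) = Add(Rational(-3, 4), Mul(Mul(-3309, Rational(1, 555)), Rational(1, 1922))) = Add(Rational(-3, 4), Mul(Rational(-1103, 185), Rational(1, 1922))) = Add(Rational(-3, 4), Rational(-1103, 355570)) = Rational(-535561, 711140) ≈ -0.75310)
Add(y, q) = Add(-1955529, Rational(-535561, 711140)) = Rational(-1390655428621, 711140)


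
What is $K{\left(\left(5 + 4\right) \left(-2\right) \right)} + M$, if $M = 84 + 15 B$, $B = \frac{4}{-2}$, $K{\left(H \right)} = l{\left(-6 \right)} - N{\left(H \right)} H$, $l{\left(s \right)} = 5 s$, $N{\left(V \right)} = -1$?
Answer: $6$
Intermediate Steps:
$K{\left(H \right)} = -30 + H$ ($K{\left(H \right)} = 5 \left(-6\right) - - H = -30 + H$)
$B = -2$ ($B = 4 \left(- \frac{1}{2}\right) = -2$)
$M = 54$ ($M = 84 + 15 \left(-2\right) = 84 - 30 = 54$)
$K{\left(\left(5 + 4\right) \left(-2\right) \right)} + M = \left(-30 + \left(5 + 4\right) \left(-2\right)\right) + 54 = \left(-30 + 9 \left(-2\right)\right) + 54 = \left(-30 - 18\right) + 54 = -48 + 54 = 6$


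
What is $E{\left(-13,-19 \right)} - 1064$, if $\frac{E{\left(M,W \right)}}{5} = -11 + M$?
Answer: $-1184$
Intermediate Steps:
$E{\left(M,W \right)} = -55 + 5 M$ ($E{\left(M,W \right)} = 5 \left(-11 + M\right) = -55 + 5 M$)
$E{\left(-13,-19 \right)} - 1064 = \left(-55 + 5 \left(-13\right)\right) - 1064 = \left(-55 - 65\right) - 1064 = -120 - 1064 = -1184$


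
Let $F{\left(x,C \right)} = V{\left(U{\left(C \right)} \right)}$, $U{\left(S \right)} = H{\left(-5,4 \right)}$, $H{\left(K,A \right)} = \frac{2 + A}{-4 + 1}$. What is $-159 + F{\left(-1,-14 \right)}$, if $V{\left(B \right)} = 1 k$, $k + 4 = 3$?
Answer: $-160$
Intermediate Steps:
$k = -1$ ($k = -4 + 3 = -1$)
$H{\left(K,A \right)} = - \frac{2}{3} - \frac{A}{3}$ ($H{\left(K,A \right)} = \frac{2 + A}{-3} = \left(2 + A\right) \left(- \frac{1}{3}\right) = - \frac{2}{3} - \frac{A}{3}$)
$U{\left(S \right)} = -2$ ($U{\left(S \right)} = - \frac{2}{3} - \frac{4}{3} = -2$)
$V{\left(B \right)} = -1$ ($V{\left(B \right)} = 1 \left(-1\right) = -1$)
$F{\left(x,C \right)} = -1$
$-159 + F{\left(-1,-14 \right)} = -159 - 1 = -160$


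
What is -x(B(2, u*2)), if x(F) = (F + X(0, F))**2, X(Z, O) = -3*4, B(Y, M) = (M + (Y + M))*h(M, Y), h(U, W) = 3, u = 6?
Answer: -4356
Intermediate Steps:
B(Y, M) = 3*Y + 6*M (B(Y, M) = (M + (Y + M))*3 = (M + (M + Y))*3 = (Y + 2*M)*3 = 3*Y + 6*M)
X(Z, O) = -12
x(F) = (-12 + F)**2 (x(F) = (F - 12)**2 = (-12 + F)**2)
-x(B(2, u*2)) = -(-12 + (3*2 + 6*(6*2)))**2 = -(-12 + (6 + 6*12))**2 = -(-12 + (6 + 72))**2 = -(-12 + 78)**2 = -1*66**2 = -1*4356 = -4356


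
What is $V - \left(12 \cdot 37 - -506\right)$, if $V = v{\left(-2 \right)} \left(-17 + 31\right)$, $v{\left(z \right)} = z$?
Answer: $-978$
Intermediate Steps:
$V = -28$ ($V = - 2 \left(-17 + 31\right) = \left(-2\right) 14 = -28$)
$V - \left(12 \cdot 37 - -506\right) = -28 - \left(12 \cdot 37 - -506\right) = -28 - \left(444 + 506\right) = -28 - 950 = -978$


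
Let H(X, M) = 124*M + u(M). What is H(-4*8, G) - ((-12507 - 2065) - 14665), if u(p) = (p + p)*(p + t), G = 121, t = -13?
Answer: 70377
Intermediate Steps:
u(p) = 2*p*(-13 + p) (u(p) = (p + p)*(p - 13) = (2*p)*(-13 + p) = 2*p*(-13 + p))
H(X, M) = 124*M + 2*M*(-13 + M)
H(-4*8, G) - ((-12507 - 2065) - 14665) = 2*121*(49 + 121) - ((-12507 - 2065) - 14665) = 2*121*170 - (-14572 - 14665) = 41140 - 1*(-29237) = 41140 + 29237 = 70377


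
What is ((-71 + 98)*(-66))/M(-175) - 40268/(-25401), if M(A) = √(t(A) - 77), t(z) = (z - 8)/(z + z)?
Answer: 40268/25401 + 8910*I*√374738/26767 ≈ 1.5853 + 203.77*I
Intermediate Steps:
t(z) = (-8 + z)/(2*z) (t(z) = (-8 + z)/((2*z)) = (-8 + z)*(1/(2*z)) = (-8 + z)/(2*z))
M(A) = √(-77 + (-8 + A)/(2*A)) (M(A) = √((-8 + A)/(2*A) - 77) = √(-77 + (-8 + A)/(2*A)))
((-71 + 98)*(-66))/M(-175) - 40268/(-25401) = ((-71 + 98)*(-66))/((√(-306 - 16/(-175))/2)) - 40268/(-25401) = (27*(-66))/((√(-306 - 16*(-1/175))/2)) - 40268*(-1/25401) = -1782*2/√(-306 + 16/175) + 40268/25401 = -1782*(-5*I*√374738/26767) + 40268/25401 = -(-8910)*I*√374738/26767 + 40268/25401 = 8910*I*√374738/26767 + 40268/25401 = 40268/25401 + 8910*I*√374738/26767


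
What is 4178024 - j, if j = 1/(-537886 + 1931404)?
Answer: 5822151648431/1393518 ≈ 4.1780e+6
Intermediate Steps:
j = 1/1393518 ≈ 7.1761e-7
4178024 - j = 4178024 - 1*1/1393518 = 4178024 - 1/1393518 = 5822151648431/1393518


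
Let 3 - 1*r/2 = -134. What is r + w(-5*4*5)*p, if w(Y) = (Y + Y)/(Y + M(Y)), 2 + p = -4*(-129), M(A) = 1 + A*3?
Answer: 212126/399 ≈ 531.64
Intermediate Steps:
M(A) = 1 + 3*A
r = 274 (r = 6 - 2*(-134) = 6 + 268 = 274)
p = 514 (p = -2 - 4*(-129) = -2 + 516 = 514)
w(Y) = 2*Y/(1 + 4*Y) (w(Y) = (Y + Y)/(Y + (1 + 3*Y)) = (2*Y)/(1 + 4*Y) = 2*Y/(1 + 4*Y))
r + w(-5*4*5)*p = 274 + (2*(-5*4*5)/(1 + 4*(-5*4*5)))*514 = 274 + (2*(-20*5)/(1 + 4*(-20*5)))*514 = 274 + (2*(-100)/(1 + 4*(-100)))*514 = 274 + (2*(-100)/(1 - 400))*514 = 274 + (2*(-100)/(-399))*514 = 274 + (2*(-100)*(-1/399))*514 = 274 + (200/399)*514 = 274 + 102800/399 = 212126/399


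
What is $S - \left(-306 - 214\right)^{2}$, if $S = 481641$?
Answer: $211241$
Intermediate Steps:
$S - \left(-306 - 214\right)^{2} = 481641 - \left(-306 - 214\right)^{2} = 481641 - \left(-520\right)^{2} = 481641 - 270400 = 211241$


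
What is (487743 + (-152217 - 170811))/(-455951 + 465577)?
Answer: 164715/9626 ≈ 17.111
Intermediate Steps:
(487743 + (-152217 - 170811))/(-455951 + 465577) = (487743 - 323028)/9626 = 164715*(1/9626) = 164715/9626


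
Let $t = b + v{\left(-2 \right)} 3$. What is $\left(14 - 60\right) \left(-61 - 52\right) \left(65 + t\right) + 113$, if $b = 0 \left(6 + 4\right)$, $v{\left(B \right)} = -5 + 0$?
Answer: $260013$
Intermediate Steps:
$v{\left(B \right)} = -5$
$b = 0$ ($b = 0 \cdot 10 = 0$)
$t = -15$ ($t = 0 - 15 = -15$)
$\left(14 - 60\right) \left(-61 - 52\right) \left(65 + t\right) + 113 = \left(14 - 60\right) \left(-61 - 52\right) \left(65 - 15\right) + 113 = \left(-46\right) \left(-113\right) 50 + 113 = 5198 \cdot 50 + 113 = 259900 + 113 = 260013$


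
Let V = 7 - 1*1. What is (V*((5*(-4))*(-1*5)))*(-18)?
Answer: -10800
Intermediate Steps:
V = 6 (V = 7 - 1 = 6)
(V*((5*(-4))*(-1*5)))*(-18) = (6*((5*(-4))*(-1*5)))*(-18) = (6*(-20*(-5)))*(-18) = (6*100)*(-18) = 600*(-18) = -10800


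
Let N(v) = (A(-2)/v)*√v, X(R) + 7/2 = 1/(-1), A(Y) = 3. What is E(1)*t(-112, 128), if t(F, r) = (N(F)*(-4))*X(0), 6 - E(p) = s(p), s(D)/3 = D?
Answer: -81*I*√7/14 ≈ -15.308*I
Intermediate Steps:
s(D) = 3*D
X(R) = -9/2 (X(R) = -7/2 + 1/(-1) = -7/2 - 1 = -9/2)
E(p) = 6 - 3*p
N(v) = 3/√v (N(v) = (3/v)*√v = 3/√v)
t(F, r) = 54/√F (t(F, r) = ((3/√F)*(-4))*(-9/2) = -12/√F*(-9/2) = 54/√F)
E(1)*t(-112, 128) = (6 - 3*1)*(54/√(-112)) = (6 - 3)*(54*(-I*√7/28)) = 3*(-27*I*√7/14) = -81*I*√7/14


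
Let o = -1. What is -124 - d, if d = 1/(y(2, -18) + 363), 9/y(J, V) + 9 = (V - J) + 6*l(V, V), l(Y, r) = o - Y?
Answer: -3287065/26508 ≈ -124.00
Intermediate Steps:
l(Y, r) = -1 - Y
y(J, V) = 9/(-15 - J - 5*V) (y(J, V) = 9/(-9 + ((V - J) + 6*(-1 - V))) = 9/(-9 + ((V - J) + (-6 - 6*V))) = 9/(-9 + (-6 - J - 5*V)) = 9/(-15 - J - 5*V))
d = 73/26508 (d = 1/(-9/(15 + 2 + 5*(-18)) + 363) = 1/(-9/(15 + 2 - 90) + 363) = 1/(-9/(-73) + 363) = 1/(-9*(-1/73) + 363) = 1/(9/73 + 363) = 1/(26508/73) = 73/26508 ≈ 0.0027539)
-124 - d = -124 - 1*73/26508 = -124 - 73/26508 = -3287065/26508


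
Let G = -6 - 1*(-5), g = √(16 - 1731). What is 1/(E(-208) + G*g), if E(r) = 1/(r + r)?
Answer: 416*I/(-I + 2912*√35) ≈ -1.4017e-6 + 0.024147*I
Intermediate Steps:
E(r) = 1/(2*r)
g = 7*I*√35 (g = √(-1715) = 7*I*√35 ≈ 41.413*I)
G = -1 (G = -6 + 5 = -1)
1/(E(-208) + G*g) = 1/((½)/(-208) - 7*I*√35) = 1/((½)*(-1/208) - 7*I*√35) = 1/(-1/416 - 7*I*√35)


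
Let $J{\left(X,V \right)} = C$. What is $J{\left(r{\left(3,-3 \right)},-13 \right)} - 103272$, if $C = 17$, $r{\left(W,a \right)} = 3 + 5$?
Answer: $-103255$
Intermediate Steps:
$r{\left(W,a \right)} = 8$
$J{\left(X,V \right)} = 17$
$J{\left(r{\left(3,-3 \right)},-13 \right)} - 103272 = 17 - 103272 = -103255$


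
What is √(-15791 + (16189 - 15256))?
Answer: I*√14858 ≈ 121.89*I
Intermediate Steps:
√(-15791 + (16189 - 15256)) = √(-15791 + 933) = √(-14858) = I*√14858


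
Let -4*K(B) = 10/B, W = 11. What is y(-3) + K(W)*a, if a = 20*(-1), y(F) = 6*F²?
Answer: 644/11 ≈ 58.545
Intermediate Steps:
a = -20
K(B) = -5/(2*B)
y(-3) + K(W)*a = 6*(-3)² - 5/2/11*(-20) = 6*9 - 5/2*1/11*(-20) = 54 - 5/22*(-20) = 54 + 50/11 = 644/11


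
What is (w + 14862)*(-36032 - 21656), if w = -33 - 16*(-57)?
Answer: -908066808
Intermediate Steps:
w = 879 (w = -33 + 912 = 879)
(w + 14862)*(-36032 - 21656) = (879 + 14862)*(-36032 - 21656) = 15741*(-57688) = -908066808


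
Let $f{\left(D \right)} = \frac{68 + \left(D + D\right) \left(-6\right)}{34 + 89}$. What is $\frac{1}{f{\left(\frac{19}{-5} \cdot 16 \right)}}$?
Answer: $\frac{615}{3988} \approx 0.15421$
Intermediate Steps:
$f{\left(D \right)} = \frac{68}{123} - \frac{4 D}{41}$ ($f{\left(D \right)} = \frac{68 + 2 D \left(-6\right)}{123} = \left(68 - 12 D\right) \frac{1}{123} = \frac{68}{123} - \frac{4 D}{41}$)
$\frac{1}{f{\left(\frac{19}{-5} \cdot 16 \right)}} = \frac{1}{\frac{68}{123} - \frac{4 \frac{19}{-5} \cdot 16}{41}} = \frac{1}{\frac{68}{123} - \frac{4 \cdot 19 \left(- \frac{1}{5}\right) 16}{41}} = \frac{1}{\frac{68}{123} - \frac{4 \left(\left(- \frac{19}{5}\right) 16\right)}{41}} = \frac{1}{\frac{68}{123} - - \frac{1216}{205}} = \frac{1}{\frac{68}{123} + \frac{1216}{205}} = \frac{1}{\frac{3988}{615}} = \frac{615}{3988}$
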